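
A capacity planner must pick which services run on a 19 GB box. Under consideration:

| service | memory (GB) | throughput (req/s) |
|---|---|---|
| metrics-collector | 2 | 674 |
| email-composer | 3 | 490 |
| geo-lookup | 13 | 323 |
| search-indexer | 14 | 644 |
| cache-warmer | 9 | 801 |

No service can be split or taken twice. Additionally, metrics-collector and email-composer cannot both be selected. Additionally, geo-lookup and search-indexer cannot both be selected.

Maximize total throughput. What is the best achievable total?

1475

Metrics-collector + cache-warmer uses 11 of the 19 GB and totals 1475.
Nothing else feasible within 19 GB beats 1475.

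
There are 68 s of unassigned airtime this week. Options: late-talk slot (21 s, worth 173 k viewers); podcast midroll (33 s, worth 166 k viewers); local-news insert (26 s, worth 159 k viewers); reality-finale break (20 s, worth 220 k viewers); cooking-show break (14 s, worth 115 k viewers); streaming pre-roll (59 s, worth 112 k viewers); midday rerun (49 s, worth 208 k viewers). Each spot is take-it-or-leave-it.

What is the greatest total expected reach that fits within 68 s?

Density check — reality-finale break 11.00, late-talk slot 8.24, cooking-show break 8.21, local-news insert 6.12 are the best per s.
Taking the top-ratio spots first gives late-talk slot + reality-finale break + cooking-show break for 508 (55 s).
The 14 s tied up in cooking-show break is better spent on local-news insert — total rises to 552 (67 s).

552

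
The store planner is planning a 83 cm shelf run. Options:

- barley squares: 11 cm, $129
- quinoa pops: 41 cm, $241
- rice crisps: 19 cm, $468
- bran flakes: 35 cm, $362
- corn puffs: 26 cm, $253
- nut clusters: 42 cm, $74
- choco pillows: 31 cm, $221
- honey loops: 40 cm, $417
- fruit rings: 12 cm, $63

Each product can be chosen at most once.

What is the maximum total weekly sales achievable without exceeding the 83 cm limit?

Density check — rice crisps 24.63, barley squares 11.73, honey loops 10.43, bran flakes 10.34 are the best per cm.
Filling by ratio: barley squares + rice crisps + honey loops + fruit rings for 1077, with 1 cm left unused.
Reworking the packing: rice crisps + bran flakes + corn puffs uses 80 cm and improves the total to 1083.
That's the maximum — no swap from here does better than 1083.

1083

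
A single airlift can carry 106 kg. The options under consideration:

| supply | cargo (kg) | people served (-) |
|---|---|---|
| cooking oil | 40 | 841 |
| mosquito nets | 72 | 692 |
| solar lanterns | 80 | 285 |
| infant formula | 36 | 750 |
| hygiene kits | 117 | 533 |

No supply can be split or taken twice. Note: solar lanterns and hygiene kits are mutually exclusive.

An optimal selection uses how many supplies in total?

2

Best achievable people served is 1591.
For example cooking oil + infant formula achieves it, using 76 kg.
Every optimal selection uses 2 supplies.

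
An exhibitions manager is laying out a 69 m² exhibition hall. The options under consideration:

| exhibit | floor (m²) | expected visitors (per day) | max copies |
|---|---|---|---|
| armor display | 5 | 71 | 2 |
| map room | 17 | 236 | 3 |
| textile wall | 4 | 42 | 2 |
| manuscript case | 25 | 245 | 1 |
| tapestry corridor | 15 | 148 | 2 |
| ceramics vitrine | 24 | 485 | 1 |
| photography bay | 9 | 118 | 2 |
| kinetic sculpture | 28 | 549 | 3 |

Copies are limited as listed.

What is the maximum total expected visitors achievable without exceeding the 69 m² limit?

Greedy by ratio would take 2×armor display + textile wall + ceramics vitrine + kinetic sculpture: 66 m² used, total 1218.
Replace 2×armor display and textile wall with map room: the trade gains 52 net, giving 1270 at 69 m².
That's the maximum — no swap from here does better than 1270.

1270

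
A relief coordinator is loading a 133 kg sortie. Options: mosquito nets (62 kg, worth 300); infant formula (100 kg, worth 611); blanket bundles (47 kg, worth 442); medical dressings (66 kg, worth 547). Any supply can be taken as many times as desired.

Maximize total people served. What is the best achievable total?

A density-first pass picks 2×blanket bundles — 884 at 94 kg.
Dropping 2×blanket bundles frees 94 kg; slotting in 2×medical dressings (132 kg) lifts the total to 1094 at 132 kg.
No other feasible combination exceeds 1094.

1094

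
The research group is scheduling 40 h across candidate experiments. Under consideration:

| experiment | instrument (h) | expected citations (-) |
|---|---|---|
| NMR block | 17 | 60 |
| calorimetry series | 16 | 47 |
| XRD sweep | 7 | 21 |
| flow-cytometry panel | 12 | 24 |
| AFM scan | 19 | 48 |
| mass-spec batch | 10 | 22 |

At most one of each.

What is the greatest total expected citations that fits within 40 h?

128

Density check — NMR block 3.53, XRD sweep 3.00, calorimetry series 2.94 are the best per h.
NMR block + calorimetry series + XRD sweep uses 40 of the 40 h and totals 128.
An exhaustive check of the 64 subsets confirms 128.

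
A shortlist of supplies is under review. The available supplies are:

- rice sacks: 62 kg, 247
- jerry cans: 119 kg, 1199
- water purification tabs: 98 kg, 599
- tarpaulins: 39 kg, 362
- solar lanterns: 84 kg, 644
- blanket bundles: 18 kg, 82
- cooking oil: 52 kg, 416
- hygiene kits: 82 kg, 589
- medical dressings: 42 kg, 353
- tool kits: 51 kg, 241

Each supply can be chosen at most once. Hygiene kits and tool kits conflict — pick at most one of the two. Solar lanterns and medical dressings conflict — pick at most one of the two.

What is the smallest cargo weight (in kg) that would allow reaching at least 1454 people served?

Look for the lowest-cargo combination reaching 1454.
Taking jerry cans + tarpaulins gives 1561 (≥ 1454) for 158 kg.
Below 158 kg the best achievable stays under 1454.

158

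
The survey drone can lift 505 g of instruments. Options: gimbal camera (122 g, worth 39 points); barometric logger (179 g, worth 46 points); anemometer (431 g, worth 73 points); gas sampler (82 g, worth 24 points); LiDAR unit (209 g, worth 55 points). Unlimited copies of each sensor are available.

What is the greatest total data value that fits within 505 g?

156

The ratio ordering already packs tightly: 4×gimbal camera, 488 g, 156.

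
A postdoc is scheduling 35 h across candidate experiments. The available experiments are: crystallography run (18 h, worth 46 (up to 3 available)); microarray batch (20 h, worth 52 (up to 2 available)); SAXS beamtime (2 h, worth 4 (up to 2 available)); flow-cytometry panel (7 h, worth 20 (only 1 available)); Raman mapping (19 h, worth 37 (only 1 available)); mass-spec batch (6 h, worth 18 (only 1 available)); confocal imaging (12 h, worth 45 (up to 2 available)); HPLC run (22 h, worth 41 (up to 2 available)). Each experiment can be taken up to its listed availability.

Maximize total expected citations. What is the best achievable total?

A density-first pass picks 2×SAXS beamtime + mass-spec batch + 2×confocal imaging — 116 at 34 h.
The 6 h tied up in mass-spec batch is better spent on flow-cytometry panel — total rises to 118 (35 h).
Every other selection either busts 35 h or exceeds an availability limit or fails to beat 118.

118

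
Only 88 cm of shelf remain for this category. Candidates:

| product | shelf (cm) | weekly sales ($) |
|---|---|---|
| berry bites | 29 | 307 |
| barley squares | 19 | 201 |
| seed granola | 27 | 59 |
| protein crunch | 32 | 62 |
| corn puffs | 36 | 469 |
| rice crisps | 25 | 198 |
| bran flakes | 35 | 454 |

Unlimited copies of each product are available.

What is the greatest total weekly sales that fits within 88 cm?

The ratio heuristic lands on 2×corn puffs (938) but leaves 16 cm idle.
Replace corn puffs with berry bites + barley squares: the trade gains 39 net, giving 977 at 84 cm.

977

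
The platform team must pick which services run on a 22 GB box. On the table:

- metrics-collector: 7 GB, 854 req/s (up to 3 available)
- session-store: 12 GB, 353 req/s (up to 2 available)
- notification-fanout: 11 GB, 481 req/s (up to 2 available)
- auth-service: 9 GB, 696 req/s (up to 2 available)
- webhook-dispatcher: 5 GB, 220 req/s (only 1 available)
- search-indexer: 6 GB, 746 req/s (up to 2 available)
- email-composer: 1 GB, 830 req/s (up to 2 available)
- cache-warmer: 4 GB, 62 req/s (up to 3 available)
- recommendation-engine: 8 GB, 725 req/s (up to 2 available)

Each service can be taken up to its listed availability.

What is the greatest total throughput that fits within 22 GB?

4114

Filling by ratio: metrics-collector + 2×search-indexer + 2×email-composer for 4006, with 1 GB left unused.
Dropping search-indexer frees 6 GB; slotting in metrics-collector (7 GB) lifts the total to 4114 at 22 GB.
That's the maximum — no swap from here does better than 4114.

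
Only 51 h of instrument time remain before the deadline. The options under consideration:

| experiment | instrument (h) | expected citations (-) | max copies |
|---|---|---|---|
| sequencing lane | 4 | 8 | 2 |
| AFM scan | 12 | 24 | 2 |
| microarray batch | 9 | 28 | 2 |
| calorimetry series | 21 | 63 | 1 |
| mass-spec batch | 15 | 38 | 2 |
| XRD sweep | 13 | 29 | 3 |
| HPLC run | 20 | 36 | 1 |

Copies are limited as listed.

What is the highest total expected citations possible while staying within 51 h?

Density check — microarray batch 3.11, calorimetry series 3.00, mass-spec batch 2.53 are the best per h.
Greedy by ratio would take 2×sequencing lane + 2×microarray batch + calorimetry series: 47 h used, total 135.
Dropping 2×sequencing lane frees 8 h; slotting in AFM scan (12 h) lifts the total to 143 at 51 h.
No other feasible combination exceeds 143.

143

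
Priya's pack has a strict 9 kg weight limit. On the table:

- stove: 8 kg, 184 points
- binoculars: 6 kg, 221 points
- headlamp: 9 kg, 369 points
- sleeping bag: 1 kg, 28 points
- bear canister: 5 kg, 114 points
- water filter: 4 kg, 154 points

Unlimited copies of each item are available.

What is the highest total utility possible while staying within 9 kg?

369

The ratio ordering already packs tightly: headlamp, 9 kg, 369.
That's the maximum — no swap from here does better than 369.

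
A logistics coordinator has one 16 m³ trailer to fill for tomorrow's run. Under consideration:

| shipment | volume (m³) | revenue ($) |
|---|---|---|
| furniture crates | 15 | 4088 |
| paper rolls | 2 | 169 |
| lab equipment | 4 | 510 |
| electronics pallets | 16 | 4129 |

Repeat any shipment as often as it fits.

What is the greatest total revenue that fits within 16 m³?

4129

The ratio heuristic lands on furniture crates (4088) but leaves 1 m³ idle.
Dropping furniture crates frees 15 m³; slotting in electronics pallets (16 m³) lifts the total to 4129 at 16 m³.
That's the maximum — no swap from here does better than 4129.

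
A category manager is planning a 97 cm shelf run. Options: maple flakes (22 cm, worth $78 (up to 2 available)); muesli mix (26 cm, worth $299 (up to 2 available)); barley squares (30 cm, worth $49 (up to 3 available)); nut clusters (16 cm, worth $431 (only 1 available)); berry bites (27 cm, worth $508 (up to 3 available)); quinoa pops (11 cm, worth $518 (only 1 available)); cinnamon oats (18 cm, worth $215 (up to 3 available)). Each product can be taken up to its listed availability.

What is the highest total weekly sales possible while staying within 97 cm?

2042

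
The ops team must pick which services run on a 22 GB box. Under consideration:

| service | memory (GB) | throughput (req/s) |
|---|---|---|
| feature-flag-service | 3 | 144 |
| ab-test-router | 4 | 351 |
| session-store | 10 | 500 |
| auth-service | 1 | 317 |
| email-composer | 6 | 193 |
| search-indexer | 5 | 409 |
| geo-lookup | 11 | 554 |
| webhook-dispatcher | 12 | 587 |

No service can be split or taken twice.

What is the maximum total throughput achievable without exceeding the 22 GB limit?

1664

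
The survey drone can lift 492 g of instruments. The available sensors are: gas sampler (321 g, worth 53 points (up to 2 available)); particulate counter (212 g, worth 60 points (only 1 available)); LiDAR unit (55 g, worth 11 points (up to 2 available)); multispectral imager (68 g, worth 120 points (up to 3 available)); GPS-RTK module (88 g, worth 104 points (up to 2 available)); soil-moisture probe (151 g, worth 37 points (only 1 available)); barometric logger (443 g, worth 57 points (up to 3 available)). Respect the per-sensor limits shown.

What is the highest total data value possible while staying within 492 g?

Ranking by ratio (data value/g): multispectral imager 1.76, GPS-RTK module 1.18, particulate counter 0.28.
The ratio ordering already packs tightly: 2×LiDAR unit + 3×multispectral imager + 2×GPS-RTK module, 490 g, 590.

590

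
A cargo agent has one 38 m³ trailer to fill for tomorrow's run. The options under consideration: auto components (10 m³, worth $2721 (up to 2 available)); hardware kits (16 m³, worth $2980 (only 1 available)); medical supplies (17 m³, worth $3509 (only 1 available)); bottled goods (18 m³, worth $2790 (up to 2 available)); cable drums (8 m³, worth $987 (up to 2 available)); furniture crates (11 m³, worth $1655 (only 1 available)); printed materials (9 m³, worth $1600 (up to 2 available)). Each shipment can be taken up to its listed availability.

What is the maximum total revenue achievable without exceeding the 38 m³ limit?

By revenue per m³: auto components 272.10, medical supplies 206.41, hardware kits 186.25 lead.
2×auto components + medical supplies uses 37 of the 38 m³ and totals 8951.
The spare 1 m³ is too small for any remaining shipment, and no exchange beats 8951.

8951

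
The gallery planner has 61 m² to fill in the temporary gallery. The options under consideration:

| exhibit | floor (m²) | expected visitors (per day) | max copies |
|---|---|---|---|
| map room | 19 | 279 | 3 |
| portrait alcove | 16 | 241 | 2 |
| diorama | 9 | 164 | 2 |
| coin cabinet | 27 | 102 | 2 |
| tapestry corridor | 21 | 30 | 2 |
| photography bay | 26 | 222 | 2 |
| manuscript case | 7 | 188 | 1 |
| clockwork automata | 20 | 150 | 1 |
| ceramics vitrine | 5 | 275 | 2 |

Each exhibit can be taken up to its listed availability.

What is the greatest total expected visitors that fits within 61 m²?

1422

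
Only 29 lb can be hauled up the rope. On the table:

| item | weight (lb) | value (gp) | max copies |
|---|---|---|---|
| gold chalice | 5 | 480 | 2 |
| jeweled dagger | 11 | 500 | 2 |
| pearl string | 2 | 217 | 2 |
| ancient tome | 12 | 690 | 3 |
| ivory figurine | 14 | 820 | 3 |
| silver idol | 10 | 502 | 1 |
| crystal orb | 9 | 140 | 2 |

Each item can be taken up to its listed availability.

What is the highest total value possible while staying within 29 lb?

The ratio ordering already packs tightly: 2×gold chalice + 2×pearl string + ivory figurine, 28 lb, 2214.
No other feasible combination exceeds 2214.

2214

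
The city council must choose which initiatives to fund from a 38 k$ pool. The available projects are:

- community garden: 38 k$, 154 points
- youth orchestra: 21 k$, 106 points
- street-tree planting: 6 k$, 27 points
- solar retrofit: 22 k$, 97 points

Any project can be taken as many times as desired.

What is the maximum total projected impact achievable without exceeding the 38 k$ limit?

162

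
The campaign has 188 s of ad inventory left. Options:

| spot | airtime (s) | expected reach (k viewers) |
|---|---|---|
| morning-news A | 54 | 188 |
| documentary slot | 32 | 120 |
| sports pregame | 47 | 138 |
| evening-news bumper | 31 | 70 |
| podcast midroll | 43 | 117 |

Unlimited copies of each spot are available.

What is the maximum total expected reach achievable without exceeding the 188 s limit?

Filling by ratio: 5×documentary slot for 600, with 28 s left unused.
Replace documentary slot with morning-news A: the trade gains 68 net, giving 668 at 182 s.
The spare 6 s is too small for any remaining spot, and no exchange beats 668.

668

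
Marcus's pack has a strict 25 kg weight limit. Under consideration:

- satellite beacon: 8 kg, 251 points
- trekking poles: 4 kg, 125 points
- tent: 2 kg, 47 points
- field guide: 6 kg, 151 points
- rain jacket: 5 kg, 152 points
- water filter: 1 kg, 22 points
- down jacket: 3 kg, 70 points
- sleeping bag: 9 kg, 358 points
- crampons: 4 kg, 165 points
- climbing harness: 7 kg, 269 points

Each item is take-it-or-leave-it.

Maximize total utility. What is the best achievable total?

Taking the top-ratio items first gives trekking poles + water filter + sleeping bag + crampons + climbing harness for 939 (25 kg).
Dropping trekking poles and water filter frees 5 kg; slotting in rain jacket (5 kg) lifts the total to 944 at 25 kg.
Every other selection either busts 25 kg or fails to beat 944.

944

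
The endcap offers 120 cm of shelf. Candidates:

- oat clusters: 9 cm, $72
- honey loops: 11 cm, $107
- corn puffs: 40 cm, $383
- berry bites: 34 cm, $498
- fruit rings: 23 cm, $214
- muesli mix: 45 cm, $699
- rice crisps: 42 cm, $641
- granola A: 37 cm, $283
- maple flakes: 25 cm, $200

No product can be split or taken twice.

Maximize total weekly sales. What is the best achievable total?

Filling by ratio: oat clusters + honey loops + muesli mix + rice crisps for 1519, with 13 cm left unused.
Dropping honey loops frees 11 cm; slotting in fruit rings (23 cm) lifts the total to 1626 at 119 cm.
Every other selection either busts 120 cm or fails to beat 1626.

1626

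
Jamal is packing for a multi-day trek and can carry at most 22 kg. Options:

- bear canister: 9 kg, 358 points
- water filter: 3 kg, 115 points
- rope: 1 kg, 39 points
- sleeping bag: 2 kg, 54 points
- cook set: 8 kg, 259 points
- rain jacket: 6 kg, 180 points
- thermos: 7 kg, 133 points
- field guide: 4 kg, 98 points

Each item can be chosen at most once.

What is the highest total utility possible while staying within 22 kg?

Greedy by ratio would take bear canister + water filter + rope + cook set: 21 kg used, total 771.
The 1 kg tied up in rope is better spent on sleeping bag — total rises to 786 (22 kg).
Next best is bear canister + water filter + rope + cook set at 771 (21 kg) — short by 15.

786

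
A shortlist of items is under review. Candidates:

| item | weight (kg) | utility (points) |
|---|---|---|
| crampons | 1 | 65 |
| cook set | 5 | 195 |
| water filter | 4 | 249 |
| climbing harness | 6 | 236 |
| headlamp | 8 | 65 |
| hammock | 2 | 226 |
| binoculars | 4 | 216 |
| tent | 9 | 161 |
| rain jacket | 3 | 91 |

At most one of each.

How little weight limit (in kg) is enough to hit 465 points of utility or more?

Minimise kg subject to total utility ≥ 465.
water filter + hammock: 475 utility at 6 kg.
Any bundle with less than 6 kg falls short of 465.

6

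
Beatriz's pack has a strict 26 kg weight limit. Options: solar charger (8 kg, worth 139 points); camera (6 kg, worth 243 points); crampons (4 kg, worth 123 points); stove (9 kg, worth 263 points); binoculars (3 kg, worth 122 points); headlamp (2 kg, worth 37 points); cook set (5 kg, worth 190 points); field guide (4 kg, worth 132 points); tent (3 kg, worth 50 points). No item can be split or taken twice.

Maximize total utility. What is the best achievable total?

883

Greedy by ratio would take camera + crampons + binoculars + headlamp + cook set + field guide: 24 kg used, total 847.
The 7 kg tied up in headlamp and cook set is better spent on stove — total rises to 883 (26 kg).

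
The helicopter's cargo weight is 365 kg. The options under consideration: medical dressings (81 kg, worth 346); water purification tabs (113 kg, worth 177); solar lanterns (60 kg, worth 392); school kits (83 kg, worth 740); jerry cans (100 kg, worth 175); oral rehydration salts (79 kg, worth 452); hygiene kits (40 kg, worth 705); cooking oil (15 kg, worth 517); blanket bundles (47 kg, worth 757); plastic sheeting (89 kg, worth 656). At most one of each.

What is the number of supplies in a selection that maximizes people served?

6

Optimal total is 3827.
school kits + oral rehydration salts + hygiene kits + cooking oil + blanket bundles + plastic sheeting hits 3827 at 353 kg.
Any selection reaching 3827 contains exactly 6 supplies.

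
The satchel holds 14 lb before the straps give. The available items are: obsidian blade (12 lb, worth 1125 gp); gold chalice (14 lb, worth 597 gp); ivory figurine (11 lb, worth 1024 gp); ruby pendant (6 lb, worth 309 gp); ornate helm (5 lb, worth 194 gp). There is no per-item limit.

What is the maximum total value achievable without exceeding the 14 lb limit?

By value per lb: obsidian blade 93.75, ivory figurine 93.09, ruby pendant 51.50, gold chalice 42.64 lead.
Obsidian blade uses 12 of the 14 lb and totals 1125.
No other feasible combination exceeds 1125.

1125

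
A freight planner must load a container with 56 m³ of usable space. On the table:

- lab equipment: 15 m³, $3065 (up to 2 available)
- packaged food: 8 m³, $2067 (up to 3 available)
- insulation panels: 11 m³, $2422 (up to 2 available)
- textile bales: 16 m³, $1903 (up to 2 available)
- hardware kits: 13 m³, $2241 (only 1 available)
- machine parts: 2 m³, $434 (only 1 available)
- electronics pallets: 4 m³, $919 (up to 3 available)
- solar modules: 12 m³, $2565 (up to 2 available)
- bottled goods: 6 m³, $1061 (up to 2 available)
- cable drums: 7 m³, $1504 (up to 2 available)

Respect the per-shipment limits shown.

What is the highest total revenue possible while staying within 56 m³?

Best packing: 3×packaged food + insulation panels + machine parts + 3×electronics pallets + cable drums — 56 m³, 13318 total.
No other feasible combination exceeds 13318.

13318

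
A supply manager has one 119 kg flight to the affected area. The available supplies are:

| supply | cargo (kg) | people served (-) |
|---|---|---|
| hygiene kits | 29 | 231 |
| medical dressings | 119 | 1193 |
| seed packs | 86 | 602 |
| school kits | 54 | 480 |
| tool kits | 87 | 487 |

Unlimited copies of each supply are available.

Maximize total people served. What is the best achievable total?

1193

The ratio ordering already packs tightly: medical dressings, 119 kg, 1193.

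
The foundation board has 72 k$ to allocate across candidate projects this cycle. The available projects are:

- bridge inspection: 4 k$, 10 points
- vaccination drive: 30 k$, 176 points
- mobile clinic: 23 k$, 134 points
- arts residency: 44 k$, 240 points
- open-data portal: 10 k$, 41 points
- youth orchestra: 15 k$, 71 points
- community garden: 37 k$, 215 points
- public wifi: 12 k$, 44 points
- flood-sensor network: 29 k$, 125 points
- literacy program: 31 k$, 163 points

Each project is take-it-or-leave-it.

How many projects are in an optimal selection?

Optimal total is 401.
One optimal bundle: bridge inspection + vaccination drive + community garden (71 k$).
Any selection reaching 401 contains exactly 3 projects.

3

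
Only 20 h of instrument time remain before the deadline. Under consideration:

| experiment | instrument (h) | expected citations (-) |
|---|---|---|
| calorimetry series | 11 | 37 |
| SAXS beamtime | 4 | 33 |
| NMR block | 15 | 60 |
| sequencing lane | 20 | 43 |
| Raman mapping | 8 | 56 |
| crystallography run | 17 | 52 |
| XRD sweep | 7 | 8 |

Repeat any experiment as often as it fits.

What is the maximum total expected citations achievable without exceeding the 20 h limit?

Ranking by ratio (expected citations/h): SAXS beamtime 8.25, Raman mapping 7.00, NMR block 4.00, calorimetry series 3.36.
5×SAXS beamtime uses 20 of the 20 h and totals 165.
No other feasible combination exceeds 165.

165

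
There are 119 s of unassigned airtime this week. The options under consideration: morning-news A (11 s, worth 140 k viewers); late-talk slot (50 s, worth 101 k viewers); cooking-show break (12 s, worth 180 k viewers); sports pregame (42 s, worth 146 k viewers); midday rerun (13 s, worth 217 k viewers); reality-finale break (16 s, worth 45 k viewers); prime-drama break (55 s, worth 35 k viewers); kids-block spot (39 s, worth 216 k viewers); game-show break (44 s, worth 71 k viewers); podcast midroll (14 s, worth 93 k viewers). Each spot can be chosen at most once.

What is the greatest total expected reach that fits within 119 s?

899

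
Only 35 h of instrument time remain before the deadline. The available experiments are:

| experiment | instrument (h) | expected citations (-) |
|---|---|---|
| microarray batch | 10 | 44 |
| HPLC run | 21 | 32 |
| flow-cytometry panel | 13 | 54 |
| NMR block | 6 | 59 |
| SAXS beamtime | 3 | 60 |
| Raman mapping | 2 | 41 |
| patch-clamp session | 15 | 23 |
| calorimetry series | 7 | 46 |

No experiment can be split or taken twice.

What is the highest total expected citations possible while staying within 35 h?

260

Density check — Raman mapping 20.50, SAXS beamtime 20.00, NMR block 9.83 are the best per h.
The ratio heuristic lands on microarray batch + NMR block + SAXS beamtime + Raman mapping + calorimetry series (250) but leaves 7 h idle.
Dropping microarray batch frees 10 h; slotting in flow-cytometry panel (13 h) lifts the total to 260 at 31 h.
That's the maximum — no swap from here does better than 260.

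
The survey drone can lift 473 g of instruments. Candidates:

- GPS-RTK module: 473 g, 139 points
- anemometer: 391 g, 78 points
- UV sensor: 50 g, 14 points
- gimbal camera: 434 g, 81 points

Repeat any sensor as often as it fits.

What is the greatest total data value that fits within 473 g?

139

Ranking by ratio (data value/g): GPS-RTK module 0.29, UV sensor 0.28, anemometer 0.20.
Best packing: GPS-RTK module — 473 g, 139 total.
Every other selection either busts 473 g or fails to beat 139.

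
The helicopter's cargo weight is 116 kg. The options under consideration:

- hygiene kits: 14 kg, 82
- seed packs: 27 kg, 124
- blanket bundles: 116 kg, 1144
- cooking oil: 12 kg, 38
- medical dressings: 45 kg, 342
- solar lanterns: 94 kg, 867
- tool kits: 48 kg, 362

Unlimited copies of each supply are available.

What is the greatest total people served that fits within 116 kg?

1144

Ranking by ratio (people served/kg): blanket bundles 9.86, solar lanterns 9.22, medical dressings 7.60, tool kits 7.54.
Taking blanket bundles: 116 kg used, 1144 in people served.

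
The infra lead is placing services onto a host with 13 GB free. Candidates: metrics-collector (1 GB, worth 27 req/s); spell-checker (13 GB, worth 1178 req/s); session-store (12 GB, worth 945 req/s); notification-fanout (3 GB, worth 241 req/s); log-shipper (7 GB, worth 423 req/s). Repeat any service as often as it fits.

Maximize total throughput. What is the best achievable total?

1178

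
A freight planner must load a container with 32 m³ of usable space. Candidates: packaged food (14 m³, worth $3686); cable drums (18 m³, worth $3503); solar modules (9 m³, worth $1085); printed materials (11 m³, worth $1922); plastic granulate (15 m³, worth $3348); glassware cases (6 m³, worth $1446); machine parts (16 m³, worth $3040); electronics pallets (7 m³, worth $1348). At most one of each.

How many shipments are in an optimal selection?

2

Optimal total is 7189.
One optimal bundle: packaged food + cable drums (32 m³).
Any selection reaching 7189 contains exactly 2 shipments.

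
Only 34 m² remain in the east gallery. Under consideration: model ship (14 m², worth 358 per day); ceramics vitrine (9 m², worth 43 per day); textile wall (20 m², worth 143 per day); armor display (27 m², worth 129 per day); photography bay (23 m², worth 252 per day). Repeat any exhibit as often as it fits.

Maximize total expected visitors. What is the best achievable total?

716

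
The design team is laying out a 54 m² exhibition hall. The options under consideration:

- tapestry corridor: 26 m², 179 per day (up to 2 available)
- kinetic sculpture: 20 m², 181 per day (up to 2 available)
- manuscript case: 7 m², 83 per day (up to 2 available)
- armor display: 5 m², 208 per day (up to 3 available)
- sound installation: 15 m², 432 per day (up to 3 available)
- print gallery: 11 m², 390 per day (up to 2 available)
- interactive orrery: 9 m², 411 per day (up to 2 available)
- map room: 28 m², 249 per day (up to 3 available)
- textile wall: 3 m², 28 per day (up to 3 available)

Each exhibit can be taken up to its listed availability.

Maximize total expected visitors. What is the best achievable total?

Ranking by ratio (expected visitors/m²): interactive orrery 45.67, armor display 41.60, print gallery 35.45.
A density-first pass picks manuscript case + 3×armor display + print gallery + 2×interactive orrery + textile wall — 1947 at 54 m².
Replace manuscript case and armor display and textile wall with sound installation: the trade gains 113 net, giving 2060 at 54 m².
No other feasible combination exceeds 2060.

2060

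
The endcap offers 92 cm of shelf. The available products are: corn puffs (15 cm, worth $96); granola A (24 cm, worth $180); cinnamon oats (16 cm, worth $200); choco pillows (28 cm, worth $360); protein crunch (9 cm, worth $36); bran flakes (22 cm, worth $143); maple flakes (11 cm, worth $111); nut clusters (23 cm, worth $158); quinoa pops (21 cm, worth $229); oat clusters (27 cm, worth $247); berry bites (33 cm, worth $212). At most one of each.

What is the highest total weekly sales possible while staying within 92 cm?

Greedy by ratio would take corn puffs + cinnamon oats + choco pillows + maple flakes + quinoa pops: 91 cm used, total 996.
Replace corn puffs and maple flakes with oat clusters: the trade gains 40 net, giving 1036 at 92 cm.
An exhaustive check of the 2048 subsets confirms 1036.

1036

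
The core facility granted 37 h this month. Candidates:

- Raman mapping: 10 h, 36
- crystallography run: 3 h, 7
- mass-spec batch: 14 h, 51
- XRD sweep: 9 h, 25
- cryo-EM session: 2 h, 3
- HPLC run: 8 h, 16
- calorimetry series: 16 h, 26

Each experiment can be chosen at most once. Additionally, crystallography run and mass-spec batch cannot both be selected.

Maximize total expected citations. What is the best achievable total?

Raman mapping + mass-spec batch + XRD sweep + cryo-EM session uses 35 of the 37 h and totals 115.

115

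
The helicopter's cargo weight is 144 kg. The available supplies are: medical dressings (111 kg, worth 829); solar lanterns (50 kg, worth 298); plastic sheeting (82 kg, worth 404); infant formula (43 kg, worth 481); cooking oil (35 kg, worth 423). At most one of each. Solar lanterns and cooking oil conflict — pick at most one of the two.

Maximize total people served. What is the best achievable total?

904

Density check — cooking oil 12.09, infant formula 11.19, medical dressings 7.47 are the best per kg.
Best packing: infant formula + cooking oil — 78 kg, 904 total.
Every other selection either busts 144 kg or breaks a pairing rule or fails to beat 904.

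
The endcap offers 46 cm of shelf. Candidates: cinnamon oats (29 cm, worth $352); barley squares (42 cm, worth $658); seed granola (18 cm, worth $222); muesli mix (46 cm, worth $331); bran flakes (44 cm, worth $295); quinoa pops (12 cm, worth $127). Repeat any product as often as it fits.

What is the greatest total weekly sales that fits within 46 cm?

By weekly sales per cm: barley squares 15.67, seed granola 12.33, cinnamon oats 12.14 lead.
Taking barley squares: 42 cm used, 658 in weekly sales.

658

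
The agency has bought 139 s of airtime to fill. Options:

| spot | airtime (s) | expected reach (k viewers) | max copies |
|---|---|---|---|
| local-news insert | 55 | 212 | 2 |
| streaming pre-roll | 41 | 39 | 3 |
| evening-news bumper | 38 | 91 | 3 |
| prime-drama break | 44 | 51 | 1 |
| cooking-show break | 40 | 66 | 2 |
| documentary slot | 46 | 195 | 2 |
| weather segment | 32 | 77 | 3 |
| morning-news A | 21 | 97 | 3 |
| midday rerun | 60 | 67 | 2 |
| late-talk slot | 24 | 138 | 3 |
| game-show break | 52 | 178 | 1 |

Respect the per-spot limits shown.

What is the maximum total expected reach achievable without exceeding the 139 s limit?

706

Taking the top-ratio spots first gives 3×morning-news A + 3×late-talk slot for 705 (135 s).
Dropping 2×morning-news A frees 42 s; slotting in documentary slot (46 s) lifts the total to 706 at 139 s.
Every other selection either busts 139 s or exceeds an availability limit or fails to beat 706.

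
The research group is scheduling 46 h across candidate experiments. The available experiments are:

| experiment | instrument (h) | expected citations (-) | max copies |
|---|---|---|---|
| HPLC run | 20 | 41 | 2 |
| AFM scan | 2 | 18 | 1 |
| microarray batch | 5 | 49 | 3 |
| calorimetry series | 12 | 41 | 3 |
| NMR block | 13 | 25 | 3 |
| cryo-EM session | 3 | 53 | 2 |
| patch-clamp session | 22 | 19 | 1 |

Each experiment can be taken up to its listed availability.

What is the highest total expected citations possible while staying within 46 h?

335

Taking the top-ratio experiments first gives AFM scan + 3×microarray batch + calorimetry series + 2×cryo-EM session for 312 (35 h).
Replace AFM scan with calorimetry series: the trade gains 23 net, giving 335 at 45 h.
That's the maximum — no swap from here does better than 335.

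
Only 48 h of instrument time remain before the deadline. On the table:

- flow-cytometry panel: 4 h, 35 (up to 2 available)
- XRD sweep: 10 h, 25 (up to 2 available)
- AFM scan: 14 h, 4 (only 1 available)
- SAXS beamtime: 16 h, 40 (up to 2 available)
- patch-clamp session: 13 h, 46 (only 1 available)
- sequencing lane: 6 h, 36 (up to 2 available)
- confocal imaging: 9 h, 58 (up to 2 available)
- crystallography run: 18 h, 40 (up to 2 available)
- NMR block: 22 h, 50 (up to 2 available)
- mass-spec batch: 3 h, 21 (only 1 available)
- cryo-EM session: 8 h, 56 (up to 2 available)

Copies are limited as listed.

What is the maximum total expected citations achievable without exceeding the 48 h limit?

334

A density-first pass picks 2×flow-cytometry panel + 2×confocal imaging + mass-spec batch + 2×cryo-EM session — 319 at 45 h.
The 3 h tied up in mass-spec batch is better spent on sequencing lane — total rises to 334 (48 h).
Every other selection either busts 48 h or exceeds an availability limit or fails to beat 334.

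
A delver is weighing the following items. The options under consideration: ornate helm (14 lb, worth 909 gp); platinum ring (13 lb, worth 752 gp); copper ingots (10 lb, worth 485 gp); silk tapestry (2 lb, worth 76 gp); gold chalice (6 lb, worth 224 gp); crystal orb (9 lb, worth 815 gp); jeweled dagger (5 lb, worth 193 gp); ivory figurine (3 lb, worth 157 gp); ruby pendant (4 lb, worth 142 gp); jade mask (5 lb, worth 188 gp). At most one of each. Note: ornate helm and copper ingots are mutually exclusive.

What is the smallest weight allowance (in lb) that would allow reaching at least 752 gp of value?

9

Need the lightest bundle worth ≥ 752.
Taking crystal orb gives 815 (≥ 752) for 9 lb.
Any bundle with less than 9 lb falls short of 752.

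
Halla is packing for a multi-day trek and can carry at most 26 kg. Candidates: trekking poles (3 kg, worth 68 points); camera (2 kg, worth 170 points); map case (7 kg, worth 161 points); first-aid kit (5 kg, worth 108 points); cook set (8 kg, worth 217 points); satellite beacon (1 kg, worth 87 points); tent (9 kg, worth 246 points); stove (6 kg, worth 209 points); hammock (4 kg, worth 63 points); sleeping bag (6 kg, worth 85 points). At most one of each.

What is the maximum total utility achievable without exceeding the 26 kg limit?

929

Best packing: camera + cook set + satellite beacon + tent + stove — 26 kg, 929 total.
Next best is trekking poles + camera + first-aid kit + satellite beacon + tent + stove at 888 (26 kg) — short by 41.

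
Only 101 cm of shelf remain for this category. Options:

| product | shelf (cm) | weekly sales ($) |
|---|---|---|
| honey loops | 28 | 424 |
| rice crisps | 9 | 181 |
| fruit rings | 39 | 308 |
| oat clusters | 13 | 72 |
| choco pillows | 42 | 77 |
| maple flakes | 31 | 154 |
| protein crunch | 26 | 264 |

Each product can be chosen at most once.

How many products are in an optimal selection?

Optimal total is 1023.
One optimal bundle: honey loops + rice crisps + maple flakes + protein crunch (94 cm).
Every optimal selection uses 4 products.

4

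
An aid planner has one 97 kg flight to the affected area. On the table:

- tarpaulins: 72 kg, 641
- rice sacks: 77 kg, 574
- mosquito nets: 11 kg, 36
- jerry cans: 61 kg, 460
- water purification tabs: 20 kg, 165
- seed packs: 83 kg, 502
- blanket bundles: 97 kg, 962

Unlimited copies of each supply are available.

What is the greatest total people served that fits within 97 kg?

962

Best packing: blanket bundles — 97 kg, 962 total.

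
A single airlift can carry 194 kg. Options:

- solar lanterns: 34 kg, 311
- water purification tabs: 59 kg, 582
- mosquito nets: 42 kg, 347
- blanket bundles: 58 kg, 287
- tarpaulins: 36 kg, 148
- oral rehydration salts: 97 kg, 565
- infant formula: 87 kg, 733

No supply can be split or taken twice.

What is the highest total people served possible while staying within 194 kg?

1662

Greedy by ratio would take solar lanterns + water purification tabs + infant formula: 180 kg used, total 1626.
Replace solar lanterns with mosquito nets: the trade gains 36 net, giving 1662 at 188 kg.
An exhaustive check of the 128 subsets confirms 1662.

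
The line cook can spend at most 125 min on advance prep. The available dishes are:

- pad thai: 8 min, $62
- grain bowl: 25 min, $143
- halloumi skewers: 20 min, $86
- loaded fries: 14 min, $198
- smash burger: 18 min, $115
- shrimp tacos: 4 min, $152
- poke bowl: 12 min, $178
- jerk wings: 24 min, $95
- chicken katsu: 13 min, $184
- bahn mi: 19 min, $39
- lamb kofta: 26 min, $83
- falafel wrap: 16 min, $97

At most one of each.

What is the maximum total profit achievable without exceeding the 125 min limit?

1153

A density-first pass picks pad thai + grain bowl + loaded fries + smash burger + shrimp tacos + poke bowl + chicken katsu + falafel wrap — 1129 at 110 min.
The 8 min tied up in pad thai is better spent on halloumi skewers — total rises to 1153 (122 min).
Next best is pad thai + grain bowl + loaded fries + smash burger + shrimp tacos + poke bowl + chicken katsu + falafel wrap at 1129 (110 min) — short by 24.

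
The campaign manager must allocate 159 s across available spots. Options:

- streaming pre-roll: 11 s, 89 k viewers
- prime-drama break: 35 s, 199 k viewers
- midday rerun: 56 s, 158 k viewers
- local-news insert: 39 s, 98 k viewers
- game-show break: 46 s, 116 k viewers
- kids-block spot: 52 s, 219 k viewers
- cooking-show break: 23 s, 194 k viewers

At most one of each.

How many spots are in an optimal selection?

The maximum expected reach within 159 s is 728.
prime-drama break + game-show break + kids-block spot + cooking-show break hits 728 at 156 s.
All optima have 4 spots.

4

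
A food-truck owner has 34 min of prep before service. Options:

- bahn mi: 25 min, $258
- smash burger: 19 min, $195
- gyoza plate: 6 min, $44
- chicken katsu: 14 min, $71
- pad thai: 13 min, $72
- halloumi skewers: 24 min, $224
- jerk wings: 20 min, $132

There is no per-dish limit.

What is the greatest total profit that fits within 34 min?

302

The ratio ordering already packs tightly: bahn mi + gyoza plate, 31 min, 302.
No other feasible combination exceeds 302.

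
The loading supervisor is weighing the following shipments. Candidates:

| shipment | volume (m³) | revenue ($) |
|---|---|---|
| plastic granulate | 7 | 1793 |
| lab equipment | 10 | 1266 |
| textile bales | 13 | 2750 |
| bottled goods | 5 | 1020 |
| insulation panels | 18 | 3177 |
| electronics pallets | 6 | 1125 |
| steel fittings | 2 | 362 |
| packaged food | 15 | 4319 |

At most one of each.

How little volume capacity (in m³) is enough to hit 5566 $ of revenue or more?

Look for the lowest-volume combination reaching 5566.
plastic granulate + packaged food reaches 6112 using 22 m³.
No combination under 22 m³ hits 5566.

22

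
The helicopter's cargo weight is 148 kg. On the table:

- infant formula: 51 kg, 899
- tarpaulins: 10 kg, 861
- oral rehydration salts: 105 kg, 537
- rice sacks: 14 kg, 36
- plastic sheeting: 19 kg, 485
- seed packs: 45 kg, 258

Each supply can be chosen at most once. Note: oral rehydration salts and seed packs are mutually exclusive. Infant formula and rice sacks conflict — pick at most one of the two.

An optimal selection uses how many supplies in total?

4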